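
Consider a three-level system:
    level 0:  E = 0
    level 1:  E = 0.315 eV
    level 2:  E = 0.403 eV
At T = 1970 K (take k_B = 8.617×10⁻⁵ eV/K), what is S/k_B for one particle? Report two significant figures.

0.63

k_BT = 8.617×10⁻⁵ × 1970 K = 0.1698 eV.
Eᵢ/kT = 0, 1.855, 2.373.
Z = Σ e^(−Eᵢ/kT) = e^(−0) + e^(−1.855) + e^(−2.373) = 1.000 + 0.1565 + 0.09320 = 1.250.
⟨E⟩ = Σ EᵢPᵢ = 0.06949 eV.
S/k_B = ln Z + ⟨E⟩/kT = ln(1.250) + 0.06949/0.1698 = 0.2231 + 0.4092 = 0.63.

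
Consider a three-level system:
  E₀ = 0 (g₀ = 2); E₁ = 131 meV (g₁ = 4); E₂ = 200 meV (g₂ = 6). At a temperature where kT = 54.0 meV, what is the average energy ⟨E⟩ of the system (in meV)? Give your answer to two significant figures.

Eᵢ/kT = 0, 2.426, 3.704.
Z = Σ gᵢe^(−Eᵢ/kT) = 2·e^(−0) + 4·e^(−2.426) + 6·e^(−3.704) = 2.000 + 0.3536 + 0.1477 = 2.501.
⟨E⟩ = Σ Eᵢ gᵢe^(−Eᵢ/kT) / Z = (0·2.000 + 131·0.3536 + 200·0.1477) / 2.501 = 30 meV.

30 meV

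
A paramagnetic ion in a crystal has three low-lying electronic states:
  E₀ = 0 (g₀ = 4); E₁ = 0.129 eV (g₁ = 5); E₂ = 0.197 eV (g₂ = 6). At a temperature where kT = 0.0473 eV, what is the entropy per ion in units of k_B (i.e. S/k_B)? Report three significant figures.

1.78

Eᵢ/kT = 0, 2.7273, 4.1649.
Z = Σ gᵢe^(−Eᵢ/kT) = 4·e^(−0) + 5·e^(−2.7273) + 6·e^(−4.1649) = 4.0000 + 0.32698 + 0.093188 = 4.4202.
⟨E⟩ = Σ EᵢPᵢ = 0.013696 eV.
S/k_B = ln Z + ⟨E⟩/kT = ln(4.4202) + 0.013696/0.0473 = 1.4862 + 0.28956 = 1.78.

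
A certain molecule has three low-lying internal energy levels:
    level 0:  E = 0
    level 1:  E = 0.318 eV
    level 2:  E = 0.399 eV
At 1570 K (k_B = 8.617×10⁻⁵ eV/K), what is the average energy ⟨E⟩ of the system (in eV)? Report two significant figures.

0.045 eV

k_BT = 8.617×10⁻⁵ × 1570 K = 0.1353 eV.
Eᵢ/kT = 0, 2.350, 2.949.
Z = Σ e^(−Eᵢ/kT) = e^(−0) + e^(−2.350) + e^(−2.949) = 1.000 + 0.09537 + 0.05239 = 1.148.
⟨E⟩ = Σ Eᵢ e^(−Eᵢ/kT) / Z = (0·1.000 + 0.318·0.09537 + 0.399·0.05239) / 1.148 = 0.045 eV.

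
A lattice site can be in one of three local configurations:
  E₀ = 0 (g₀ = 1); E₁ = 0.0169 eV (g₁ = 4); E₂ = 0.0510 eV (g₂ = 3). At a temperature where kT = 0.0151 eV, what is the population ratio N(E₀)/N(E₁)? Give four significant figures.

0.7656

n₀/n₁ = (g₀/g₁) exp[−(E₀−E₁)/kT] = (1/4) × exp(−(-0.0169 eV)/(0.0151 eV)) = (1/4) × exp(1.11921) = 0.7656.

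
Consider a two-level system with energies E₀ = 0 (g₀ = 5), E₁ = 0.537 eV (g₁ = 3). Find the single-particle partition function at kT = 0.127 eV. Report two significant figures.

Eᵢ/kT = 0, 4.228.
Z = Σ gᵢe^(−Eᵢ/kT) = 5·e^(−0) + 3·e^(−4.228) = 5.000 + 0.04374 = 5.044.

Z = 5.0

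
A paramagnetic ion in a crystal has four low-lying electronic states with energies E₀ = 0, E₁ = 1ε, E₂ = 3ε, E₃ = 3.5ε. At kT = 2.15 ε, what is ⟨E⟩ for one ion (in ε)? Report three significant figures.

Eᵢ/kT = 0, 0.46512, 1.3953, 1.6279.
Z = Σ e^(−Eᵢ/kT) = e^(−0) + e^(−0.46512) + e^(−1.3953) + e^(−1.6279) = 1.0000 + 0.62806 + 0.24776 + 0.19634 = 2.0722.
⟨E⟩ = Σ Eᵢ e^(−Eᵢ/kT) / Z = (0·1.0000 + 1·0.62806 + 3·0.24776 + 3.5·0.19634) / 2.0722 = 0.993 ε.

0.993 ε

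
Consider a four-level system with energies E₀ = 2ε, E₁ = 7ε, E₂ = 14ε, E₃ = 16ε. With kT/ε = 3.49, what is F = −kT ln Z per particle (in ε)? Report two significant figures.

Eᵢ/kT = 0.5731, 2.006, 4.011, 4.585.
Z = Σ e^(−Eᵢ/kT) = e^(−0.5731) + e^(−2.006) + e^(−4.011) + e^(−4.585) = 0.5638 + 0.1345 + 0.01812 + 0.01020 = 0.7266.
F = −kT ln Z = −3.49 × ln(0.7266) = −3.49 × -0.3194 = 1.1 ε.

1.1 ε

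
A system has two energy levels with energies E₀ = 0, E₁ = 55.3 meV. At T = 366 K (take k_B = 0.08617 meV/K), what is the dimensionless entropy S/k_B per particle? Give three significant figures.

k_BT = 0.08617 × 366 K = 31.538 meV.
Eᵢ/kT = 0, 1.7534.
Z = Σ e^(−Eᵢ/kT) = e^(−0) + e^(−1.7534) = 1.0000 + 0.17318 = 1.1732.
⟨E⟩ = Σ EᵢPᵢ = 8.1630 meV.
S/k_B = ln Z + ⟨E⟩/kT = ln(1.1732) + 8.1630/31.538 = 0.15974 + 0.25883 = 0.419.

0.419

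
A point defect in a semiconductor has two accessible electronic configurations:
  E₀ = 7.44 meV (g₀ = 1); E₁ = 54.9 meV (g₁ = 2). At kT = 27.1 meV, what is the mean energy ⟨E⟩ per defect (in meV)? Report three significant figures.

19.7 meV

Eᵢ/kT = 0.27454, 2.0258.
Z = Σ gᵢe^(−Eᵢ/kT) = 1·e^(−0.27454) + 2·e^(−2.0258) = 0.75992 + 0.26378 = 1.0237.
⟨E⟩ = Σ Eᵢ gᵢe^(−Eᵢ/kT) / Z = (7.44·0.75992 + 54.9·0.26378) / 1.0237 = 19.7 meV.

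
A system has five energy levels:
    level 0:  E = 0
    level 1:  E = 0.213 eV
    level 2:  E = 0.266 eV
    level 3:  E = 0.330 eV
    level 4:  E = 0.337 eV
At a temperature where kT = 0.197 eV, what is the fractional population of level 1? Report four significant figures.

Eᵢ/kT = 0, 1.08122, 1.35025, 1.67513, 1.71066.
Z = Σ e^(−Eᵢ/kT) = e^(−0) + e^(−1.08122) + e^(−1.35025) + e^(−1.67513) + e^(−1.71066) = 1.00000 + 0.339181 + 0.259175 + 0.187284 + 0.180746 = 1.96639.
P₁ = e^(−E₁/kT) / Z = 0.339181/1.96639 = 0.1725.

0.1725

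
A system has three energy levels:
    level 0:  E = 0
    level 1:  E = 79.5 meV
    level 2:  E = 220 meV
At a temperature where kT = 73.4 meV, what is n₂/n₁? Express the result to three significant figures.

0.147

n₂/n₁ = exp[−(E₂−E₁)/kT] = exp(−(140.5 meV)/(73.4 meV)) = exp(-1.9142) = 0.147.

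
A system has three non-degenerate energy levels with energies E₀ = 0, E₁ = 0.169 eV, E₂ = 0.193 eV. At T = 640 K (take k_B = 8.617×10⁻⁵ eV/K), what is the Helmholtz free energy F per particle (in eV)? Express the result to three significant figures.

k_BT = 8.617×10⁻⁵ × 640 K = 0.055149 eV.
Eᵢ/kT = 0, 3.0644, 3.4996.
Z = Σ e^(−Eᵢ/kT) = e^(−0) + e^(−3.0644) + e^(−3.4996) = 1.0000 + 0.046682 + 0.030209 = 1.0769.
F = −kT ln Z = −0.055149 × ln(1.0769) = −0.055149 × 0.074087 = -0.00409 eV.

-0.00409 eV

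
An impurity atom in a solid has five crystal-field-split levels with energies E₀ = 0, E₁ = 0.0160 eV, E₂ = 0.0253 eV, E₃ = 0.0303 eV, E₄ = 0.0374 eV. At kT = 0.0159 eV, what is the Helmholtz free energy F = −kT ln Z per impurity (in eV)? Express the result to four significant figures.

-0.009461 eV

Eᵢ/kT = 0, 1.00629, 1.59119, 1.90566, 2.35220.
Z = Σ e^(−Eᵢ/kT) = e^(−0) + e^(−1.00629) + e^(−1.59119) + e^(−1.90566) + e^(−2.35220) = 1.00000 + 0.365573 + 0.203683 + 0.148724 + 0.0951596 = 1.81314.
F = −kT ln Z = −0.0159 × ln(1.81314) = −0.0159 × 0.595060 = -0.009461 eV.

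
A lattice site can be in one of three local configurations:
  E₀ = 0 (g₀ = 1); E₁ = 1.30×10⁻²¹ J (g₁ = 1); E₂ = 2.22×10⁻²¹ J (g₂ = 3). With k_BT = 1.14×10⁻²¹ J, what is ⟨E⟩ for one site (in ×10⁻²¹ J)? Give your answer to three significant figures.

Eᵢ/kT = 0, 1.1404, 1.9474.
Z = Σ gᵢe^(−Eᵢ/kT) = 1·e^(−0) + 1·e^(−1.1404) + 3·e^(−1.9474) = 1.0000 + 0.31969 + 0.42793 = 1.7476.
⟨E⟩ = Σ Eᵢ gᵢe^(−Eᵢ/kT) / Z = (0·1.0000 + 1.30·0.31969 + 2.22·0.42793) / 1.7476 = 0.781 ×10⁻²¹ J.

0.781 ×10⁻²¹ J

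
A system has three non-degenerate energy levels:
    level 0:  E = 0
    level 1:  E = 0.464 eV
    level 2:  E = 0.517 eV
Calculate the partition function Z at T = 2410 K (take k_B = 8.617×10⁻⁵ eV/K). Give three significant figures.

k_BT = 8.617×10⁻⁵ × 2410 K = 0.20767 eV.
Eᵢ/kT = 0, 2.2343, 2.4895.
Z = Σ e^(−Eᵢ/kT) = e^(−0) + e^(−2.2343) + e^(−2.4895) = 1.0000 + 0.10707 + 0.082951 = 1.1900.

Z = 1.19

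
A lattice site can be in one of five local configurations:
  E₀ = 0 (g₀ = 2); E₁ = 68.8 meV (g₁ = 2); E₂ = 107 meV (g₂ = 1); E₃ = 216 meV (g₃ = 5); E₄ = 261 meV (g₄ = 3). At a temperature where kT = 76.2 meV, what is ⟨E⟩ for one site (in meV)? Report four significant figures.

49.59 meV

Eᵢ/kT = 0, 0.902887, 1.40420, 2.83465, 3.42520.
Z = Σ gᵢe^(−Eᵢ/kT) = 2·e^(−0) + 2·e^(−0.902887) + 1·e^(−1.40420) + 5·e^(−2.83465) + 3·e^(−3.42520) = 2.00000 + 0.810795 + 0.245563 + 0.293695 + 0.0976283 = 3.44768.
⟨E⟩ = Σ Eᵢ gᵢe^(−Eᵢ/kT) / Z = (0·2.00000 + 68.8·0.810795 + 107·0.245563 + 216·0.293695 + 261·0.0976283) / 3.44768 = 49.59 meV.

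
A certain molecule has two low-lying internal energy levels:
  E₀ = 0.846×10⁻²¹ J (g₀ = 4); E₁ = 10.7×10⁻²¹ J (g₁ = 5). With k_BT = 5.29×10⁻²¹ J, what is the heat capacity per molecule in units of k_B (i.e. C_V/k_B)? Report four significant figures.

Eᵢ/kT = 0.159924, 2.02268.
Z = Σ gᵢe^(−Eᵢ/kT) = 4·e^(−0.159924) + 5·e^(−2.02268) = 3.40883 + 0.661502 = 4.07033.
⟨E⟩ = 2.44745, ⟨E²⟩ = 19.2061.
C_V/k_B = (⟨E²⟩ − ⟨E⟩²)/(kT)² = (19.2061 − 5.99001)/27.9841 = 0.4723.

0.4723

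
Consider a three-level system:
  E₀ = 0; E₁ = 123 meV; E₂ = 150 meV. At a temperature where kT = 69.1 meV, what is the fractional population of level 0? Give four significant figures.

Eᵢ/kT = 0, 1.78003, 2.17077.
Z = Σ e^(−Eᵢ/kT) = e^(−0) + e^(−1.78003) + e^(−2.17077) = 1.00000 + 0.168633 + 0.114090 = 1.28272.
P₀ = e^(−E₀/kT) / Z = 1.00000/1.28272 = 0.7796.

0.7796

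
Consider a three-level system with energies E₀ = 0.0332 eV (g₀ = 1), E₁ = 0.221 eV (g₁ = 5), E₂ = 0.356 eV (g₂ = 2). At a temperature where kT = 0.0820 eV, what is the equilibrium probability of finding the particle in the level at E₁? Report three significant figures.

0.328

Eᵢ/kT = 0.40488, 2.6951, 4.3415.
Z = Σ gᵢe^(−Eᵢ/kT) = 1·e^(−0.40488) + 5·e^(−2.6951) + 2·e^(−4.3415) = 0.66706 + 0.33768 + 0.026034 = 1.0308.
P₁ = g₁ e^(−E₁/kT) / Z = 0.33768/1.0308 = 0.328.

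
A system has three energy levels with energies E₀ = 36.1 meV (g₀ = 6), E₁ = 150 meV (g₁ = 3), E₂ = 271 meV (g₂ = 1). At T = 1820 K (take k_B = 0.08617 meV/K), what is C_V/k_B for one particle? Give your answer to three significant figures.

0.132

k_BT = 0.08617 × 1820 K = 156.83 meV.
Eᵢ/kT = 0.23019, 0.95645, 1.7280.
Z = Σ gᵢe^(−Eᵢ/kT) = 6·e^(−0.23019) + 3·e^(−0.95645) + 1·e^(−1.7280) = 4.7663 + 1.1528 + 0.17764 = 6.0967.
⟨E⟩ = 64.481 meV, ⟨E²⟩ = 7413.1 meV².
C_V/k_B = (⟨E²⟩ − ⟨E⟩²)/(kT)² = (7413.1 − 4157.8)/24596 = 0.132.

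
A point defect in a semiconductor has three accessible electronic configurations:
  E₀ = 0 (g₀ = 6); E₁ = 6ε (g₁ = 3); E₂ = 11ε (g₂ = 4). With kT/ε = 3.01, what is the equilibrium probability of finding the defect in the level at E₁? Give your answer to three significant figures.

Eᵢ/kT = 0, 1.9934, 3.6545.
Z = Σ gᵢe^(−Eᵢ/kT) = 6·e^(−0) + 3·e^(−1.9934) + 4·e^(−3.6545) = 6.0000 + 0.40869 + 0.10350 = 6.5122.
P₁ = g₁ e^(−E₁/kT) / Z = 0.40869/6.5122 = 0.0628.

0.0628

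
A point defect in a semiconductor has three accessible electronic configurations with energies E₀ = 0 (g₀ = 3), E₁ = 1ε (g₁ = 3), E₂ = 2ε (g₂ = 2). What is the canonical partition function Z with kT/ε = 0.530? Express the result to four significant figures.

Eᵢ/kT = 0, 1.88679, 3.77358.
Z = Σ gᵢe^(−Eᵢ/kT) = 3·e^(−0) + 3·e^(−1.88679) + 2·e^(−3.77358) = 3.00000 + 0.454673 + 0.0459394 = 3.50061.

Z = 3.501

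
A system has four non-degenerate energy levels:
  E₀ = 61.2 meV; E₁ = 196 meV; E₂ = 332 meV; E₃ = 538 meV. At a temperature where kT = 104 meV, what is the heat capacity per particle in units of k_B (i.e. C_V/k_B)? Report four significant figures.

0.6746

Eᵢ/kT = 0.588462, 1.88462, 3.19231, 5.17308.
Z = Σ e^(−Eᵢ/kT) = e^(−0.588462) + e^(−1.88462) + e^(−3.19231) + e^(−5.17308) = 0.555180 + 0.151887 + 0.0410769 + 0.00566709 = 0.753811.
⟨E⟩ = 106.702 meV, ⟨E²⟩ = 18681.4 meV².
C_V/k_B = (⟨E²⟩ − ⟨E⟩²)/(kT)² = (18681.4 − 11385.3)/10816.0 = 0.6746.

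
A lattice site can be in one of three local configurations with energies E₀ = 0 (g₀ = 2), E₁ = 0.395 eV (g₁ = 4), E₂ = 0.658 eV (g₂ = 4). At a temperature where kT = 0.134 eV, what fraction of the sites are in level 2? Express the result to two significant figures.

Eᵢ/kT = 0, 2.948, 4.910.
Z = Σ gᵢe^(−Eᵢ/kT) = 2·e^(−0) + 4·e^(−2.948) + 4·e^(−4.910) = 2.000 + 0.2098 + 0.02949 = 2.239.
P₂ = g₂ e^(−E₂/kT) / Z = 0.02949/2.239 = 0.013.

0.013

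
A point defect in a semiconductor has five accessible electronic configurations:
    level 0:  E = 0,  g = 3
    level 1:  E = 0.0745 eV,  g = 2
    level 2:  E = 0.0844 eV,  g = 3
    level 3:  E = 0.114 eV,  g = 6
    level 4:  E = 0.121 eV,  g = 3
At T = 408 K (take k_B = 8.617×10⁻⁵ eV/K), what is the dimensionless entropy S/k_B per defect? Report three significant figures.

1.93

k_BT = 8.617×10⁻⁵ × 408 K = 0.035157 eV.
Eᵢ/kT = 0, 2.1191, 2.4007, 3.2426, 3.4417.
Z = Σ gᵢe^(−Eᵢ/kT) = 3·e^(−0) + 2·e^(−2.1191) + 3·e^(−2.4007) + 6·e^(−3.2426) + 3·e^(−3.4417) = 3.0000 + 0.24028 + 0.27196 + 0.23437 + 0.096031 = 3.8426.
⟨E⟩ = Σ EᵢPᵢ = 0.020609 eV.
S/k_B = ln Z + ⟨E⟩/kT = ln(3.8426) + 0.020609/0.035157 = 1.3461 + 0.58620 = 1.93.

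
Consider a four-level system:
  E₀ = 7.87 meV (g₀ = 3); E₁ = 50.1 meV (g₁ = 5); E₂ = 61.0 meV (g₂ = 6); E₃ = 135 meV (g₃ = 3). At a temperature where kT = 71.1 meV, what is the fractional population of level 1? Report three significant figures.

0.303

Eᵢ/kT = 0.11069, 0.70464, 0.85795, 1.8987.
Z = Σ gᵢe^(−Eᵢ/kT) = 3·e^(−0.11069) + 5·e^(−0.70464) + 6·e^(−0.85795) + 3·e^(−1.8987) = 2.6856 + 2.4714 + 2.5442 + 0.44929 = 8.1505.
P₁ = g₁ e^(−E₁/kT) / Z = 2.4714/8.1505 = 0.303.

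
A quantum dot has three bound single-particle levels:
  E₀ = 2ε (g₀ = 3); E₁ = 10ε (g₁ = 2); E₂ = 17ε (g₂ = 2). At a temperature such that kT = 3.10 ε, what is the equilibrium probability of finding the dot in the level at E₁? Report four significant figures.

0.04782

Eᵢ/kT = 0.645161, 3.22581, 5.48387.
Z = Σ gᵢe^(−Eᵢ/kT) = 3·e^(−0.645161) + 2·e^(−3.22581) + 2·e^(−5.48387) = 1.57373 + 0.0794472 + 0.00830645 = 1.66148.
P₁ = g₁ e^(−E₁/kT) / Z = 0.0794472/1.66148 = 0.04782.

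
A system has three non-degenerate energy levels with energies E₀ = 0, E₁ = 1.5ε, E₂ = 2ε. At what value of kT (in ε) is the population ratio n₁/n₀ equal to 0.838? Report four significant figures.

8.487 ε

n₁/n₀ = exp[−(E₁−E₀)/kT] = 0.838.
⇒ (E₁−E₀)/kT = ln(1/0.838) = ln(1.19332) = 0.176739.
kT = 1.5ε / 0.176739 = 8.487 ε.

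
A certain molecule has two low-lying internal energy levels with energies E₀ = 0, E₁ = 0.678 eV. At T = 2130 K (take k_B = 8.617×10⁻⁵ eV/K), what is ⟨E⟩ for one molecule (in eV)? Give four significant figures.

0.01645 eV

k_BT = 8.617×10⁻⁵ × 2130 K = 0.183542 eV.
Eᵢ/kT = 0, 3.69398.
Z = Σ e^(−Eᵢ/kT) = e^(−0) + e^(−3.69398) = 1.00000 + 0.0248728 = 1.02487.
⟨E⟩ = Σ Eᵢ e^(−Eᵢ/kT) / Z = (0·1.00000 + 0.678·0.0248728) / 1.02487 = 0.01645 eV.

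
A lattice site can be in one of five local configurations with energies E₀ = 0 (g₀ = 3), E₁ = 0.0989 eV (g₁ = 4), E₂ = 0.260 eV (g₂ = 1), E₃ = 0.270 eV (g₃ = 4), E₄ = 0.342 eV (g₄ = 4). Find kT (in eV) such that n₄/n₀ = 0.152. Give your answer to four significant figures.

n₄/n₀ = (g₄/g₀) exp[−(E₄−E₀)/kT] = 0.152.
⇒ (E₄−E₀)/kT = ln((4/3)/0.152) = ln(8.77193) = 2.17156.
kT = 0.342 eV / 2.17156 = 0.1575 eV.

0.1575 eV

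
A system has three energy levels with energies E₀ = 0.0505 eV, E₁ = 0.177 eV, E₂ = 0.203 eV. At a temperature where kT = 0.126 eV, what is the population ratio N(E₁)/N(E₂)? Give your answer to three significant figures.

1.23

n₁/n₂ = exp[−(E₁−E₂)/kT] = exp(−(-0.026 eV)/(0.126 eV)) = exp(0.20635) = 1.23.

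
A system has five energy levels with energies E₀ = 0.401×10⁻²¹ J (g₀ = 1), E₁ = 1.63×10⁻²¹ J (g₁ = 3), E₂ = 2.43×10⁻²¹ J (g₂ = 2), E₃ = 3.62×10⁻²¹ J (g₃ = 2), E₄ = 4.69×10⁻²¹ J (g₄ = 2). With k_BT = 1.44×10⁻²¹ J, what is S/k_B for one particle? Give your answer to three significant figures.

1.96

Eᵢ/kT = 0.27847, 1.1319, 1.6875, 2.5139, 3.2569.
Z = Σ gᵢe^(−Eᵢ/kT) = 1·e^(−0.27847) + 3·e^(−1.1319) + 2·e^(−1.6875) + 2·e^(−2.5139) + 2·e^(−3.2569) = 0.75694 + 0.96726 + 0.36996 + 0.16190 + 0.077015 = 2.3331.
⟨E⟩ = Σ EᵢPᵢ = 1.5972 ×10⁻²¹ J.
S/k_B = ln Z + ⟨E⟩/kT = ln(2.3331) + 1.5972/1.44 = 0.84720 + 1.1092 = 1.96.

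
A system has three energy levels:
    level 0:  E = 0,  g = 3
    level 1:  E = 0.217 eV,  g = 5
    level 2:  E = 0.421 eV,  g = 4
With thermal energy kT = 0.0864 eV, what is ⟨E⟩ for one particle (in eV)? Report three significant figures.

Eᵢ/kT = 0, 2.5116, 4.8727.
Z = Σ gᵢe^(−Eᵢ/kT) = 3·e^(−0) + 5·e^(−2.5116) + 4·e^(−4.8727) = 3.0000 + 0.40569 + 0.030611 = 3.4363.
⟨E⟩ = Σ Eᵢ gᵢe^(−Eᵢ/kT) / Z = (0·3.0000 + 0.217·0.40569 + 0.421·0.030611) / 3.4363 = 0.0294 eV.

0.0294 eV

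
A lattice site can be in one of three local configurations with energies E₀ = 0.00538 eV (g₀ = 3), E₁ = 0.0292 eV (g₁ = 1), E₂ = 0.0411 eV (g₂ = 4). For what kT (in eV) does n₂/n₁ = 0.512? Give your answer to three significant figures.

0.00579 eV

n₂/n₁ = (g₂/g₁) exp[−(E₂−E₁)/kT] = 0.512.
⇒ (E₂−E₁)/kT = ln((4/1)/0.512) = ln(7.8125) = 2.0557.
kT = 0.0119 eV / 2.0557 = 0.00579 eV.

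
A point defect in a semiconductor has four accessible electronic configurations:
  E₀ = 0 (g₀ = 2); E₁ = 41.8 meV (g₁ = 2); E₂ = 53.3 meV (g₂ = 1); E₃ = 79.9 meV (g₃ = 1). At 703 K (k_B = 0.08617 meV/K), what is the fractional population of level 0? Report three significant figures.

k_BT = 0.08617 × 703 K = 60.578 meV.
Eᵢ/kT = 0, 0.69002, 0.87986, 1.3190.
Z = Σ gᵢe^(−Eᵢ/kT) = 2·e^(−0) + 2·e^(−0.69002) + 1·e^(−0.87986) + 1·e^(−1.3190) = 2.0000 + 1.0031 + 0.41484 + 0.26740 = 3.6853.
P₀ = g₀ e^(−E₀/kT) / Z = 2.0000/3.6853 = 0.543.

0.543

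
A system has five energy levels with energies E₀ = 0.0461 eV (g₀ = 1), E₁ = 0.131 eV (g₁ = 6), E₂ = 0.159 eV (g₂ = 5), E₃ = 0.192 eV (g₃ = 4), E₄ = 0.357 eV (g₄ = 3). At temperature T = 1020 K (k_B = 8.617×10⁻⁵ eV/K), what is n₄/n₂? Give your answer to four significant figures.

k_BT = 8.617×10⁻⁵ × 1020 K = 0.0878934 eV.
n₄/n₂ = (g₄/g₂) exp[−(E₄−E₂)/kT] = (3/5) × exp(−(0.198 eV)/(0.0878934 eV)) = (3/5) × exp(-2.25273) = 0.06307.

0.06307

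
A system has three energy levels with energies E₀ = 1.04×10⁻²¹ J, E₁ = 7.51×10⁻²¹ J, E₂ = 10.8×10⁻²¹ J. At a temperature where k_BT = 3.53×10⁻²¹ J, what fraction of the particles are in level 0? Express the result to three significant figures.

Eᵢ/kT = 0.29462, 2.1275, 3.0595.
Z = Σ e^(−Eᵢ/kT) = e^(−0.29462) + e^(−2.1275) + e^(−3.0595) = 0.74481 + 0.11913 + 0.046911 = 0.91085.
P₀ = e^(−E₀/kT) / Z = 0.74481/0.91085 = 0.818.

0.818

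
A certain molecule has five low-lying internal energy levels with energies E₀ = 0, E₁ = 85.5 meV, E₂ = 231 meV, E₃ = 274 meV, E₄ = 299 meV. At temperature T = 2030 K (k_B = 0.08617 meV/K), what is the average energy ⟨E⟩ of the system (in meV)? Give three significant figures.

99.3 meV

k_BT = 0.08617 × 2030 K = 174.93 meV.
Eᵢ/kT = 0, 0.48877, 1.3205, 1.5663, 1.7093.
Z = Σ e^(−Eᵢ/kT) = e^(−0) + e^(−0.48877) + e^(−1.3205) + e^(−1.5663) + e^(−1.7093) = 1.0000 + 0.61338 + 0.26700 + 0.20882 + 0.18099 = 2.2702.
⟨E⟩ = Σ Eᵢ e^(−Eᵢ/kT) / Z = (0·1.0000 + 85.5·0.61338 + 231·0.26700 + 274·0.20882 + 299·0.18099) / 2.2702 = 99.3 meV.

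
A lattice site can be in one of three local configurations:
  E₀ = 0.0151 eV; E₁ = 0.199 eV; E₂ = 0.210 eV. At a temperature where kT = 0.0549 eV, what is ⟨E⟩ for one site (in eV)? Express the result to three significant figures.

Eᵢ/kT = 0.27505, 3.6248, 3.8251.
Z = Σ e^(−Eᵢ/kT) = e^(−0.27505) + e^(−3.6248) + e^(−3.8251) = 0.75953 + 0.026654 + 0.021816 = 0.80800.
⟨E⟩ = Σ Eᵢ e^(−Eᵢ/kT) / Z = (0.0151·0.75953 + 0.199·0.026654 + 0.210·0.021816) / 0.80800 = 0.0264 eV.

0.0264 eV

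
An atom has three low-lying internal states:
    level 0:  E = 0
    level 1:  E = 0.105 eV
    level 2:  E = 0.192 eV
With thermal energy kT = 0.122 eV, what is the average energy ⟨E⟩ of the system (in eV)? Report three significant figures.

Eᵢ/kT = 0, 0.86066, 1.5738.
Z = Σ e^(−Eᵢ/kT) = e^(−0) + e^(−0.86066) + e^(−1.5738) = 1.0000 + 0.42288 + 0.20726 = 1.6301.
⟨E⟩ = Σ Eᵢ e^(−Eᵢ/kT) / Z = (0·1.0000 + 0.105·0.42288 + 0.192·0.20726) / 1.6301 = 0.0517 eV.

0.0517 eV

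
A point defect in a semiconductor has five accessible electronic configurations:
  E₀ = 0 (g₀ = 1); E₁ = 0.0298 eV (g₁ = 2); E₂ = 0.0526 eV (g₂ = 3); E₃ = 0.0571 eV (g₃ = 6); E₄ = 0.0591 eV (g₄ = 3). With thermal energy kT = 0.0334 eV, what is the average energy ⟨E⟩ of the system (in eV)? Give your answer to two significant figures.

Eᵢ/kT = 0, 0.8922, 1.575, 1.710, 1.769.
Z = Σ gᵢe^(−Eᵢ/kT) = 1·e^(−0) + 2·e^(−0.8922) + 3·e^(−1.575) + 6·e^(−1.710) + 3·e^(−1.769) = 1.000 + 0.8195 + 0.6210 + 1.085 + 0.5115 = 4.037.
⟨E⟩ = Σ Eᵢ gᵢe^(−Eᵢ/kT) / Z = (0·1.000 + 0.0298·0.8195 + 0.0526·0.6210 + 0.0571·1.085 + 0.0591·0.5115) / 4.037 = 0.037 eV.

0.037 eV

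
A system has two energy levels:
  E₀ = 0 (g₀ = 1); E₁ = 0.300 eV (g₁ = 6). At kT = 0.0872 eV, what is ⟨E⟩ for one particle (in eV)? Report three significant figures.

Eᵢ/kT = 0, 3.4404.
Z = Σ gᵢe^(−Eᵢ/kT) = 1·e^(−0) + 6·e^(−3.4404) = 1.0000 + 0.19231 = 1.1923.
⟨E⟩ = Σ Eᵢ gᵢe^(−Eᵢ/kT) / Z = (0·1.0000 + 0.300·0.19231) / 1.1923 = 0.0484 eV.

0.0484 eV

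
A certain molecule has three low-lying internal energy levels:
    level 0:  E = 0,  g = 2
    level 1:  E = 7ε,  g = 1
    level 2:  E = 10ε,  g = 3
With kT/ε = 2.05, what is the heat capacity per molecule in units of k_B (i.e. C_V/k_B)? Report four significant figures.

0.4390

Eᵢ/kT = 0, 3.41463, 4.87805.
Z = Σ gᵢe^(−Eᵢ/kT) = 2·e^(−0) + 1·e^(−3.41463) + 3·e^(−4.87805) = 2.00000 + 0.0328886 + 0.0228355 = 2.05572.
⟨E⟩ = 0.223073 ε, ⟨E²⟩ = 1.89476 ε².
C_V/k_B = (⟨E²⟩ − ⟨E⟩²)/(kT)² = (1.89476 − 0.0497616)/4.20250 = 0.4390.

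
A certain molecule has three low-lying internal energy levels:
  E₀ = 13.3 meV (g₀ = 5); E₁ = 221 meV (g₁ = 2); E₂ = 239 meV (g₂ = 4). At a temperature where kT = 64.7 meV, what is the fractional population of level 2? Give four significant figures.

0.02349

Eᵢ/kT = 0.205564, 3.41577, 3.69397.
Z = Σ gᵢe^(−Eᵢ/kT) = 5·e^(−0.205564) + 2·e^(−3.41577) + 4·e^(−3.69397) = 4.07094 + 0.0657022 + 0.0994922 = 4.23613.
P₂ = g₂ e^(−E₂/kT) / Z = 0.0994922/4.23613 = 0.02349.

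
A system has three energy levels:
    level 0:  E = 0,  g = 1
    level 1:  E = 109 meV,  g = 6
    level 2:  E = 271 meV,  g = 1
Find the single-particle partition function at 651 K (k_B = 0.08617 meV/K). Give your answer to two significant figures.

Z = 1.9

k_BT = 0.08617 × 651 K = 56.10 meV.
Eᵢ/kT = 0, 1.943, 4.831.
Z = Σ gᵢe^(−Eᵢ/kT) = 1·e^(−0) + 6·e^(−1.943) + 1·e^(−4.831) = 1.000 + 0.8596 + 0.007979 = 1.868.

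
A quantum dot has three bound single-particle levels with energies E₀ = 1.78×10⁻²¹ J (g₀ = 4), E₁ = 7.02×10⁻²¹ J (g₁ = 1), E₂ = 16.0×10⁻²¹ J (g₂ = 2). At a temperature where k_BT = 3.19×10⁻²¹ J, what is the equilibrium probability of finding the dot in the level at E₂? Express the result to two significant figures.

Eᵢ/kT = 0.5580, 2.201, 5.016.
Z = Σ gᵢe^(−Eᵢ/kT) = 4·e^(−0.5580) + 1·e^(−2.201) + 2·e^(−5.016) = 2.289 + 0.1107 + 0.01326 = 2.413.
P₂ = g₂ e^(−E₂/kT) / Z = 0.01326/2.413 = 0.0055.

0.0055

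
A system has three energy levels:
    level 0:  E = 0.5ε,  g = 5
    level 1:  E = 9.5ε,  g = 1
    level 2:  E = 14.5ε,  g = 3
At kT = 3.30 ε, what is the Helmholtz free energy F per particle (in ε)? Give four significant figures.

Eᵢ/kT = 0.151515, 2.87879, 4.39394.
Z = Σ gᵢe^(−Eᵢ/kT) = 5·e^(−0.151515) + 1·e^(−2.87879) + 3·e^(−4.39394) = 4.29702 + 0.0562027 + 0.0370559 = 4.39028.
F = −kT ln Z = −3.30 × ln(4.39028) = −3.30 × 1.47939 = -4.882 ε.

-4.882 ε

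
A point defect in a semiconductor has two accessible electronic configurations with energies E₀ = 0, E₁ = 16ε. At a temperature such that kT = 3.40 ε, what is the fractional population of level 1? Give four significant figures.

Eᵢ/kT = 0, 4.70588.
Z = Σ e^(−Eᵢ/kT) = e^(−0) + e^(−4.70588) = 1.00000 + 0.00904195 = 1.00904.
P₁ = e^(−E₁/kT) / Z = 0.00904195/1.00904 = 0.008961.

0.008961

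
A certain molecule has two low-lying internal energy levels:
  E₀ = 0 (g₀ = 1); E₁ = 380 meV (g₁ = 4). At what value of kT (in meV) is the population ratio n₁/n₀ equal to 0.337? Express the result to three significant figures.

154 meV

n₁/n₀ = (g₁/g₀) exp[−(E₁−E₀)/kT] = 0.337.
⇒ (E₁−E₀)/kT = ln((4/1)/0.337) = ln(11.869) = 2.4739.
kT = 380 meV / 2.4739 = 154 meV.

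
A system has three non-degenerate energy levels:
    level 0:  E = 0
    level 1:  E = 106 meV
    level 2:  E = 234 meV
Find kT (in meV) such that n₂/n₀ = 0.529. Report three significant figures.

367 meV

n₂/n₀ = exp[−(E₂−E₀)/kT] = 0.529.
⇒ (E₂−E₀)/kT = ln(1/0.529) = ln(1.8904) = 0.63679.
kT = 234 meV / 0.63679 = 367 meV.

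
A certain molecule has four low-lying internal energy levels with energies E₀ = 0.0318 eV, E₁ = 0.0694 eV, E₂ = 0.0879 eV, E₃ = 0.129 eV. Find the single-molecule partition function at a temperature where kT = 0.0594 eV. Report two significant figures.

Z = 1.2

Eᵢ/kT = 0.5354, 1.168, 1.480, 2.172.
Z = Σ e^(−Eᵢ/kT) = e^(−0.5354) + e^(−1.168) + e^(−1.480) + e^(−2.172) = 0.5854 + 0.3110 + 0.2276 + 0.1139 = 1.238.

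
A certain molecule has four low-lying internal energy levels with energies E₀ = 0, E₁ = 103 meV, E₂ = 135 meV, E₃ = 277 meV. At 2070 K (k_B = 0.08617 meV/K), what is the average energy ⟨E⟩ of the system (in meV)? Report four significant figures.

80.18 meV

k_BT = 0.08617 × 2070 K = 178.372 meV.
Eᵢ/kT = 0, 0.577445, 0.756845, 1.55293.
Z = Σ e^(−Eᵢ/kT) = e^(−0) + e^(−0.577445) + e^(−0.756845) + e^(−1.55293) = 1.00000 + 0.561331 + 0.469144 + 0.211627 = 2.24210.
⟨E⟩ = Σ Eᵢ e^(−Eᵢ/kT) / Z = (0·1.00000 + 103·0.561331 + 135·0.469144 + 277·0.211627) / 2.24210 = 80.18 meV.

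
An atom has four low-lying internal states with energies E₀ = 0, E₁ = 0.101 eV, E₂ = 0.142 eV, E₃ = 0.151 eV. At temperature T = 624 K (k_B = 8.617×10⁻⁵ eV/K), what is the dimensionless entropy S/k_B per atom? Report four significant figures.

k_BT = 8.617×10⁻⁵ × 624 K = 0.0537701 eV.
Eᵢ/kT = 0, 1.87837, 2.64087, 2.80825.
Z = Σ e^(−Eᵢ/kT) = e^(−0) + e^(−1.87837) + e^(−2.64087) + e^(−2.80825) = 1.00000 + 0.152839 + 0.0712992 + 0.0603104 = 1.28445.
⟨E⟩ = Σ EᵢPᵢ = 0.0269906 eV.
S/k_B = ln Z + ⟨E⟩/kT = ln(1.28445) + 0.0269906/0.0537701 = 0.250331 + 0.501963 = 0.7523.

0.7523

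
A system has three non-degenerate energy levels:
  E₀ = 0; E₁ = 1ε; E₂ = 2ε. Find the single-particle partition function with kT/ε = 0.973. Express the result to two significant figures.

Eᵢ/kT = 0, 1.028, 2.055.
Z = Σ e^(−Eᵢ/kT) = e^(−0) + e^(−1.028) + e^(−2.055) = 1.000 + 0.3577 + 0.1281 = 1.486.

Z = 1.5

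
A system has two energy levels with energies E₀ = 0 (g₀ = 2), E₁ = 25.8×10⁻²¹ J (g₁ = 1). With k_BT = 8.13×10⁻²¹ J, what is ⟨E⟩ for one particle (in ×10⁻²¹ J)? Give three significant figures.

Eᵢ/kT = 0, 3.1734.
Z = Σ gᵢe^(−Eᵢ/kT) = 2·e^(−0) + 1·e^(−3.1734) = 2.0000 + 0.041861 = 2.0419.
⟨E⟩ = Σ Eᵢ gᵢe^(−Eᵢ/kT) / Z = (0·2.0000 + 25.8·0.041861) / 2.0419 = 0.529 ×10⁻²¹ J.

0.529 ×10⁻²¹ J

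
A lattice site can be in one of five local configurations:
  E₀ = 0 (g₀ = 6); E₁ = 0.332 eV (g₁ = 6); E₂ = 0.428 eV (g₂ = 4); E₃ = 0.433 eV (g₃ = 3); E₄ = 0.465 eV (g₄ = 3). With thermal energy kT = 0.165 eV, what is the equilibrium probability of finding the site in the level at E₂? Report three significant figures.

0.0399

Eᵢ/kT = 0, 2.0121, 2.5939, 2.6242, 2.8182.
Z = Σ gᵢe^(−Eᵢ/kT) = 6·e^(−0) + 6·e^(−2.0121) + 4·e^(−2.5939) + 3·e^(−2.6242) + 3·e^(−2.8182) = 6.0000 + 0.80225 + 0.29891 + 0.21749 + 0.17914 = 7.4978.
P₂ = g₂ e^(−E₂/kT) / Z = 0.29891/7.4978 = 0.0399.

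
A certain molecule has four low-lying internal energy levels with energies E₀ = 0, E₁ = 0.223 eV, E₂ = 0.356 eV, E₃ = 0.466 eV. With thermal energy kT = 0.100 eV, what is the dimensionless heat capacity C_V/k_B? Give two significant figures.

0.85

Eᵢ/kT = 0, 2.230, 3.560, 4.660.
Z = Σ e^(−Eᵢ/kT) = e^(−0) + e^(−2.230) + e^(−3.560) + e^(−4.660) = 1.000 + 0.1075 + 0.02844 + 0.009466 = 1.145.
⟨E⟩ = 0.03363 eV, ⟨E²⟩ = 0.009612 eV².
C_V/k_B = (⟨E²⟩ − ⟨E⟩²)/(kT)² = (0.009612 − 0.001131)/0.01000 = 0.85.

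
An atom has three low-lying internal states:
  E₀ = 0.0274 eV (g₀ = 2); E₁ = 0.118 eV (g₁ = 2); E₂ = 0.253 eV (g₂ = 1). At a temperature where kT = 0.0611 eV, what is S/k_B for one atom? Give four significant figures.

1.216

Eᵢ/kT = 0.448445, 1.93126, 4.14075.
Z = Σ gᵢe^(−Eᵢ/kT) = 2·e^(−0.448445) + 2·e^(−1.93126) + 1·e^(−4.14075) = 1.27724 + 0.289931 + 0.0159109 = 1.58308.
⟨E⟩ = Σ EᵢPᵢ = 0.0462603 eV.
S/k_B = ln Z + ⟨E⟩/kT = ln(1.58308) + 0.0462603/0.0611 = 0.459372 + 0.757124 = 1.216.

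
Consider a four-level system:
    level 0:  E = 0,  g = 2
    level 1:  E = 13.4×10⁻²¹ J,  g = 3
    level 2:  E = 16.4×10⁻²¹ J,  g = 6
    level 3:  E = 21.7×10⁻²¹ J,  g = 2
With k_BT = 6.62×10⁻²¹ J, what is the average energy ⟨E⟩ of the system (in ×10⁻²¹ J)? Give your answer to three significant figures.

5.11 ×10⁻²¹ J

Eᵢ/kT = 0, 2.0242, 2.4773, 3.2779.
Z = Σ gᵢe^(−Eᵢ/kT) = 2·e^(−0) + 3·e^(−2.0242) + 6·e^(−2.4773) + 2·e^(−3.2779) = 2.0000 + 0.39630 + 0.50382 + 0.075415 = 2.9755.
⟨E⟩ = Σ Eᵢ gᵢe^(−Eᵢ/kT) / Z = (0·2.0000 + 13.4·0.39630 + 16.4·0.50382 + 21.7·0.075415) / 2.9755 = 5.11 ×10⁻²¹ J.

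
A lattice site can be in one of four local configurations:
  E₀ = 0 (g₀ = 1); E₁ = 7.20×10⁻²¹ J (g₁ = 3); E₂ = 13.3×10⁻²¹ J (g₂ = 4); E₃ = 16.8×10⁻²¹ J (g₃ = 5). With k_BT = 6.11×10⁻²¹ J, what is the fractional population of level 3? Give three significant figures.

0.119

Eᵢ/kT = 0, 1.1784, 2.1768, 2.7496.
Z = Σ gᵢe^(−Eᵢ/kT) = 1·e^(−0) + 3·e^(−1.1784) + 4·e^(−2.1768) + 5·e^(−2.7496) = 1.0000 + 0.92331 + 0.45362 + 0.31977 = 2.6967.
P₃ = g₃ e^(−E₃/kT) / Z = 0.31977/2.6967 = 0.119.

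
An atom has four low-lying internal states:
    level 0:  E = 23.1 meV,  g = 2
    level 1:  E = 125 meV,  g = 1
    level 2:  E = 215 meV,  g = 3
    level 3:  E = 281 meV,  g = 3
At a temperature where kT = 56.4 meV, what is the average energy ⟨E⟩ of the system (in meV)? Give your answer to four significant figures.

Eᵢ/kT = 0.409574, 2.21631, 3.81206, 4.98227.
Z = Σ gᵢe^(−Eᵢ/kT) = 2·e^(−0.409574) + 1·e^(−2.21631) + 3·e^(−3.81206) + 3·e^(−4.98227) = 1.32787 + 0.109011 + 0.0663078 + 0.0205754 = 1.52376.
⟨E⟩ = Σ Eᵢ gᵢe^(−Eᵢ/kT) / Z = (23.1·1.32787 + 125·0.109011 + 215·0.0663078 + 281·0.0205754) / 1.52376 = 42.22 meV.

42.22 meV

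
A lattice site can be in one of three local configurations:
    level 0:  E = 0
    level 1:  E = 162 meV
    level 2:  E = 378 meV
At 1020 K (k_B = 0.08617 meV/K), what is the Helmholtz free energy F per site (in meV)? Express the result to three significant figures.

k_BT = 0.08617 × 1020 K = 87.893 meV.
Eᵢ/kT = 0, 1.8432, 4.3007.
Z = Σ e^(−Eᵢ/kT) = e^(−0) + e^(−1.8432) + e^(−4.3007) = 1.0000 + 0.15831 + 0.013559 = 1.1719.
F = −kT ln Z = −87.893 × ln(1.1719) = −87.893 × 0.15863 = -13.9 meV.

-13.9 meV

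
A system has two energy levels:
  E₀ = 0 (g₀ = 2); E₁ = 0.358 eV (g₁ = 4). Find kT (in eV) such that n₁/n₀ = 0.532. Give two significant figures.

n₁/n₀ = (g₁/g₀) exp[−(E₁−E₀)/kT] = 0.532.
⇒ (E₁−E₀)/kT = ln((4/2)/0.532) = ln(3.759) = 1.324.
kT = 0.358 eV / 1.324 = 0.27 eV.

0.27 eV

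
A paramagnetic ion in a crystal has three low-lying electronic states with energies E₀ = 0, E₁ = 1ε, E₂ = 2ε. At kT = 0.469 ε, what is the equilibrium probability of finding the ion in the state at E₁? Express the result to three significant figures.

Eᵢ/kT = 0, 2.1322, 4.2644.
Z = Σ e^(−Eᵢ/kT) = e^(−0) + e^(−2.1322) + e^(−4.2644) = 1.0000 + 0.11858 + 0.014060 = 1.1326.
P₁ = e^(−E₁/kT) / Z = 0.11858/1.1326 = 0.105.

0.105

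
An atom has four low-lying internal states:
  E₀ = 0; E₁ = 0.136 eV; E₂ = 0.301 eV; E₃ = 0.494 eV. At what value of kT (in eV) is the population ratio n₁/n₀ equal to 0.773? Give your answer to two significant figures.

n₁/n₀ = exp[−(E₁−E₀)/kT] = 0.773.
⇒ (E₁−E₀)/kT = ln(1/0.773) = ln(1.294) = 0.2577.
kT = 0.136 eV / 0.2577 = 0.53 eV.

0.53 eV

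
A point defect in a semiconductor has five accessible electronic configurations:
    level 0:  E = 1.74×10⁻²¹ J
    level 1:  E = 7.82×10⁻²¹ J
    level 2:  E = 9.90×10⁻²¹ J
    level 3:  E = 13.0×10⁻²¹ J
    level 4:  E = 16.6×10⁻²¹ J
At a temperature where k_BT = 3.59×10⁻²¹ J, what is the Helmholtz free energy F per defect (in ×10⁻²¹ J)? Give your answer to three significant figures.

0.673 ×10⁻²¹ J

Eᵢ/kT = 0.48468, 2.1783, 2.7577, 3.6212, 4.6240.
Z = Σ e^(−Eᵢ/kT) = e^(−0.48468) + e^(−2.1783) + e^(−2.7577) + e^(−3.6212) + e^(−4.6240) = 0.61589 + 0.11323 + 0.063438 + 0.026751 + 0.0098135 = 0.82912.
F = −kT ln Z = −3.59 × ln(0.82912) = −3.59 × -0.18739 = 0.673 ×10⁻²¹ J.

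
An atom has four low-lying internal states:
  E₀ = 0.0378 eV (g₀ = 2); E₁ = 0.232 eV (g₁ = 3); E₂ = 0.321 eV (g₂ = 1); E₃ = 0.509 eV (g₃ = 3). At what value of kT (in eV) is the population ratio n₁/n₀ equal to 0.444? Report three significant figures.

0.160 eV

n₁/n₀ = (g₁/g₀) exp[−(E₁−E₀)/kT] = 0.444.
⇒ (E₁−E₀)/kT = ln((3/2)/0.444) = ln(3.3784) = 1.2174.
kT = 0.1942 eV / 1.2174 = 0.160 eV.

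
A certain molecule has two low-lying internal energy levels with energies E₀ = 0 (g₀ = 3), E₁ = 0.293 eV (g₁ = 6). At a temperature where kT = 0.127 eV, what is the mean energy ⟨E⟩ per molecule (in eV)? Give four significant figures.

0.04865 eV

Eᵢ/kT = 0, 2.30709.
Z = Σ gᵢe^(−Eᵢ/kT) = 3·e^(−0) + 6·e^(−2.30709) = 3.00000 + 0.597303 = 3.59730.
⟨E⟩ = Σ Eᵢ gᵢe^(−Eᵢ/kT) / Z = (0·3.00000 + 0.293·0.597303) / 3.59730 = 0.04865 eV.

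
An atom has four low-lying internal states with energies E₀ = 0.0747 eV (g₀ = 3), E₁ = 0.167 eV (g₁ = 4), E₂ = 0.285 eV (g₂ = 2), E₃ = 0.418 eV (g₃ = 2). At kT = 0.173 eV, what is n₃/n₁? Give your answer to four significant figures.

n₃/n₁ = (g₃/g₁) exp[−(E₃−E₁)/kT] = (2/4) × exp(−(0.251 eV)/(0.173 eV)) = (2/4) × exp(-1.45087) = 0.1172.

0.1172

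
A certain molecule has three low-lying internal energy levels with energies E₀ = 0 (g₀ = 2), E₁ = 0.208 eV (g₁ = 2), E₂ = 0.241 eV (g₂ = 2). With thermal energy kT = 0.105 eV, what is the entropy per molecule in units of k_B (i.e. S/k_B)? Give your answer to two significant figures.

Eᵢ/kT = 0, 1.981, 2.295.
Z = Σ gᵢe^(−Eᵢ/kT) = 2·e^(−0) + 2·e^(−1.981) + 2·e^(−2.295) = 2.000 + 0.2759 + 0.2015 = 2.477.
⟨E⟩ = Σ EᵢPᵢ = 0.04277 eV.
S/k_B = ln Z + ⟨E⟩/kT = ln(2.477) + 0.04277/0.105 = 0.9070 + 0.4073 = 1.3.

1.3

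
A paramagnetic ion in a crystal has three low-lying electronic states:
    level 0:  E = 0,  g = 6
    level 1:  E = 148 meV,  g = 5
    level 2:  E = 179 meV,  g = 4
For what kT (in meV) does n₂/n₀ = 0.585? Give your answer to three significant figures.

1370 meV

n₂/n₀ = (g₂/g₀) exp[−(E₂−E₀)/kT] = 0.585.
⇒ (E₂−E₀)/kT = ln((4/6)/0.585) = ln(1.1396) = 0.13068.
kT = 179 meV / 0.13068 = 1370 meV.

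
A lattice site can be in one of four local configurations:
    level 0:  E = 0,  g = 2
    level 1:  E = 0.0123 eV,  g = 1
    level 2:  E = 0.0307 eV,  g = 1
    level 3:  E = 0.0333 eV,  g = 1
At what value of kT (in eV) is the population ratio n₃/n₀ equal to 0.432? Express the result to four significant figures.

n₃/n₀ = (g₃/g₀) exp[−(E₃−E₀)/kT] = 0.432.
⇒ (E₃−E₀)/kT = ln((1/2)/0.432) = ln(1.15741) = 0.146185.
kT = 0.0333 eV / 0.146185 = 0.2278 eV.

0.2278 eV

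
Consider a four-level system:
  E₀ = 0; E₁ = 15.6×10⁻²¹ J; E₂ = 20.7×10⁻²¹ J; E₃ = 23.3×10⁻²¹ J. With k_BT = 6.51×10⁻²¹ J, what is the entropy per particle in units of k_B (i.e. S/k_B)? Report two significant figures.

0.54

Eᵢ/kT = 0, 2.396, 3.180, 3.579.
Z = Σ e^(−Eᵢ/kT) = e^(−0) + e^(−2.396) + e^(−3.180) + e^(−3.579) = 1.000 + 0.09108 + 0.04159 + 0.02790 = 1.161.
⟨E⟩ = Σ EᵢPᵢ = 2.525 ×10⁻²¹ J.
S/k_B = ln Z + ⟨E⟩/kT = ln(1.161) + 2.525/6.51 = 0.1493 + 0.3879 = 0.54.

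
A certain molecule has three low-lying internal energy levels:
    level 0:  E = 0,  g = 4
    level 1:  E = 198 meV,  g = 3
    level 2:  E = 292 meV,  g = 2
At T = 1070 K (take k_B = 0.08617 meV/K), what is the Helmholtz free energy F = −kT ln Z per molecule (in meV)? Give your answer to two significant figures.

k_BT = 0.08617 × 1070 K = 92.20 meV.
Eᵢ/kT = 0, 2.148, 3.167.
Z = Σ gᵢe^(−Eᵢ/kT) = 4·e^(−0) + 3·e^(−2.148) + 2·e^(−3.167) = 4.000 + 0.3502 + 0.08426 = 4.434.
F = −kT ln Z = −92.20 × ln(4.434) = −92.20 × 1.489 = -140 meV.

-140 meV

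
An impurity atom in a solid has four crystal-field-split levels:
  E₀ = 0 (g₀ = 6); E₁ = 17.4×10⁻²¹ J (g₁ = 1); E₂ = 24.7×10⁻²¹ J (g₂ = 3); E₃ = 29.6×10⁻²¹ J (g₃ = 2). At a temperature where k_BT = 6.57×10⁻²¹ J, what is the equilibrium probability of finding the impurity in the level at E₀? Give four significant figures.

Eᵢ/kT = 0, 2.64840, 3.75951, 4.50533.
Z = Σ gᵢe^(−Eᵢ/kT) = 6·e^(−0) + 1·e^(−2.64840) + 3·e^(−3.75951) + 2·e^(−4.50533) = 6.00000 + 0.0707643 + 0.0698855 + 0.0220999 = 6.16275.
P₀ = g₀ e^(−E₀/kT) / Z = 6.00000/6.16275 = 0.9736.

0.9736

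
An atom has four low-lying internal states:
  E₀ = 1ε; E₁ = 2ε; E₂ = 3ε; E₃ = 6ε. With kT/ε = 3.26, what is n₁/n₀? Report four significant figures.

n₁/n₀ = exp[−(E₁−E₀)/kT] = exp(−(1ε)/(3.26ε)) = exp(-0.306748) = 0.7358.

0.7358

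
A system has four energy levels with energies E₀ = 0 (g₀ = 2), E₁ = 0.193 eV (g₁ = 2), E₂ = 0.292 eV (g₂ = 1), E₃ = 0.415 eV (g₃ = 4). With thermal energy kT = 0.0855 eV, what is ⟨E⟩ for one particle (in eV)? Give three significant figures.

Eᵢ/kT = 0, 2.2573, 3.4152, 4.8538.
Z = Σ gᵢe^(−Eᵢ/kT) = 2·e^(−0) + 2·e^(−2.2573) + 1·e^(−3.4152) + 4·e^(−4.8538) = 2.0000 + 0.20927 + 0.032870 + 0.031195 = 2.2733.
⟨E⟩ = Σ Eᵢ gᵢe^(−Eᵢ/kT) / Z = (0·2.0000 + 0.193·0.20927 + 0.292·0.032870 + 0.415·0.031195) / 2.2733 = 0.0277 eV.

0.0277 eV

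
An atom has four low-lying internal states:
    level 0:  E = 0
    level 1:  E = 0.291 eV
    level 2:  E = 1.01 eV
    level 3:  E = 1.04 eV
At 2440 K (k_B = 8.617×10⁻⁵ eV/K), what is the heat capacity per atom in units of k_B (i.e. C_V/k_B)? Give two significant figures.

0.56

k_BT = 8.617×10⁻⁵ × 2440 K = 0.2103 eV.
Eᵢ/kT = 0, 1.384, 4.803, 4.945.
Z = Σ e^(−Eᵢ/kT) = e^(−0) + e^(−1.384) + e^(−4.803) + e^(−4.945) = 1.000 + 0.2506 + 0.008205 + 0.007119 = 1.266.
⟨E⟩ = 0.07000 eV, ⟨E²⟩ = 0.02946 eV².
C_V/k_B = (⟨E²⟩ − ⟨E⟩²)/(kT)² = (0.02946 − 0.004900)/0.04423 = 0.56.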